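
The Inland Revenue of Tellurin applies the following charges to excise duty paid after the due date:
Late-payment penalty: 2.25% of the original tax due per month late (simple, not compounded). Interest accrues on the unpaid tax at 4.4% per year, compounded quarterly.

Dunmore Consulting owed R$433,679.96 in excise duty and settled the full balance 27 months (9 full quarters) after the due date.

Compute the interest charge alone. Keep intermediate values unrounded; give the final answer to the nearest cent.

Interest (4.4%/yr ÷ 4 = 1.1%/quarter): R$433,679.96 × ((1 + 0.011)^9 − 1) = R$44,872.7220…

R$44,872.72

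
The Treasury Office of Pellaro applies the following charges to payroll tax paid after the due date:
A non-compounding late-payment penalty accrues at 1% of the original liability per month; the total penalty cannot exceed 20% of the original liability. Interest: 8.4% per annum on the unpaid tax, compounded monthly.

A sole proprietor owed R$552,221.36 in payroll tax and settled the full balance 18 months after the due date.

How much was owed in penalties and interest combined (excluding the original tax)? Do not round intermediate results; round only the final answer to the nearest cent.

Penalty: 18 × 1% × R$552,221.36 = R$99,399.84… (below the 20% cap of R$110,444.27…)
Interest (8.4%/yr ÷ 12 = 0.7%/month): R$552,221.36 × ((1 + 0.007)^18 − 1) = R$73,878.5930…
Penalties + interest = R$99,399.8448 + R$73,878.5930… = R$173,278.44

R$173,278.44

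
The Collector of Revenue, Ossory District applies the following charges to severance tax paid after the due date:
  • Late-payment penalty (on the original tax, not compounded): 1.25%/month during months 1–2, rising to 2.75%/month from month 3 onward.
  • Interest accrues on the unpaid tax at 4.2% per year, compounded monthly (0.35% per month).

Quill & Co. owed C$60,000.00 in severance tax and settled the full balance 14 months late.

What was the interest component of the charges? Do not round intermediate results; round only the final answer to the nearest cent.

Interest: C$60,000.00 × ((1 + 0.0035)^14 − 1) = C$60,000.00 × 0.0501305… = C$3,007.8305…

C$3,007.83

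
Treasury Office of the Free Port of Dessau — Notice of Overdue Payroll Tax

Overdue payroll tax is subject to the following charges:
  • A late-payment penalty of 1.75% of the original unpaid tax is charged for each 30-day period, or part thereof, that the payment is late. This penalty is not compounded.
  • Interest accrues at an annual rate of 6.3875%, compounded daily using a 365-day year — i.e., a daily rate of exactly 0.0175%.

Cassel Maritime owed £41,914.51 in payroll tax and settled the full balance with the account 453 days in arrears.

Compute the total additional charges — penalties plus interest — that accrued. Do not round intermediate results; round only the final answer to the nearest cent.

£15,193.78

Penalty periods: ⌈453/30⌉ = 16; penalty = 16 × 1.75% × £41,914.51 = £11,736.06…
Interest: £41,914.51 × ((1 + 0.000175)^453 − 1) = £41,914.51 × 0.08249446… = £3,457.7149…
Penalties + interest = £11,736.0628 + £3,457.7149… = £15,193.78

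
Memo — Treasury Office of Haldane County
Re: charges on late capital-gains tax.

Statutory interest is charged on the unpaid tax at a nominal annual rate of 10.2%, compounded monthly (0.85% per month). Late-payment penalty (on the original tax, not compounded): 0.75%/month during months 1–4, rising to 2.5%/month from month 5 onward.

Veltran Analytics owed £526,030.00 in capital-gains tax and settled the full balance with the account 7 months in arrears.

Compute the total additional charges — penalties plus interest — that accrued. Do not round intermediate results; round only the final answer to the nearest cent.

£87,341.46

Penalty, months 1–4: 4 × 0.75% × £526,030.00 = £15,780.90
Penalty, months 5–7: 3 × 2.5% × £526,030.00 = £39,452.25
Interest: £526,030.00 × ((1 + 0.0085)^7 − 1) = £526,030.00 × 0.0610389… = £32,108.3073…
Penalties + interest = £55,233.1500 + £32,108.3073… = £87,341.46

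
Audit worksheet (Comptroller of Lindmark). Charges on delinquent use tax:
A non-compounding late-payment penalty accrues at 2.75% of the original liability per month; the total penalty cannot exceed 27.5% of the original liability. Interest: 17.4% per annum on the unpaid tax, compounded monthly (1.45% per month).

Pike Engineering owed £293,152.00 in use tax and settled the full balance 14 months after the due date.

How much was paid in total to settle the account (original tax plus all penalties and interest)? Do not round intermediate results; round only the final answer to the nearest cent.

£439,226.13

Penalty (uncapped): 14 × 2.75% × £293,152.00 = £112,863.52; cap = 27.5% × £293,152.00 = £80,616.80 → penalty = £80,616.80
Interest: £293,152.00 × ((1 + 0.0145)^14 − 1) = £293,152.00 × 0.2232880… = £65,457.3268…
Total = £293,152.00 + £80,616.8000 + £65,457.3268… = £439,226.13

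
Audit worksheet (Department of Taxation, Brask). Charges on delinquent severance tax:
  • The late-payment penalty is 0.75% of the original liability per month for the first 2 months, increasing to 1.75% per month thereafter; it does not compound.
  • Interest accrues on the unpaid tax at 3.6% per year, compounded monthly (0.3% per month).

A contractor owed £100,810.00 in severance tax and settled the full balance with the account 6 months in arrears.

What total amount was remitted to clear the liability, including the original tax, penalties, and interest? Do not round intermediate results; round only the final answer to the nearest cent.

Penalty, months 1–2: 2 × 0.75% × £100,810.00 = £1,512.15
Penalty, months 3–6: 4 × 1.75% × £100,810.00 = £7,056.70
Interest: £100,810.00 × ((1 + 0.003)^6 − 1) = £100,810.00 × 0.0181355… = £1,828.2439…
Total = £100,810.00 + £8,568.8500 + £1,828.2439… = £111,207.09

£111,207.09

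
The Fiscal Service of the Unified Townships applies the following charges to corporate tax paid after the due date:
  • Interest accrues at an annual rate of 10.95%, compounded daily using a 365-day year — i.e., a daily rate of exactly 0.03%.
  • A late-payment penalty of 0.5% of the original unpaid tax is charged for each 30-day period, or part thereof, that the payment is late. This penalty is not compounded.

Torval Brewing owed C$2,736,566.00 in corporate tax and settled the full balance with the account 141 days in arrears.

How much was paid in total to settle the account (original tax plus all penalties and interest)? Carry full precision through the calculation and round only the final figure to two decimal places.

C$2,923,201.93

Penalty periods: ⌈141/30⌉ = 5; penalty = 5 × 0.5% × C$2,736,566.00 = C$68,414.15
Interest: C$2,736,566.00 × ((1 + 0.0003)^141 − 1) = C$2,736,566.00 × 0.04320078… = C$118,221.7754…
Total = C$2,736,566.00 + C$68,414.1500 + C$118,221.7754… = C$2,923,201.93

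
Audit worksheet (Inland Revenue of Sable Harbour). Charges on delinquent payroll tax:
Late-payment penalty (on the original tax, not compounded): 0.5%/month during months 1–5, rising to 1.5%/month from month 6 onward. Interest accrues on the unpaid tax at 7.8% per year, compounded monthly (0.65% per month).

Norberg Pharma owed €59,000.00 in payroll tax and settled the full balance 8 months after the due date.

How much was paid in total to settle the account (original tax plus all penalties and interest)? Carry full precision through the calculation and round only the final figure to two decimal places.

€66,268.71

Penalty, months 1–5: 5 × 0.5% × €59,000.00 = €1,475.00
Penalty, months 6–8: 3 × 1.5% × €59,000.00 = €2,655.00
Interest: €59,000.00 × ((1 + 0.0065)^8 − 1) = €59,000.00 × 0.0531985… = €3,138.7118…
Total = €59,000.00 + €4,130.0000 + €3,138.7118… = €66,268.71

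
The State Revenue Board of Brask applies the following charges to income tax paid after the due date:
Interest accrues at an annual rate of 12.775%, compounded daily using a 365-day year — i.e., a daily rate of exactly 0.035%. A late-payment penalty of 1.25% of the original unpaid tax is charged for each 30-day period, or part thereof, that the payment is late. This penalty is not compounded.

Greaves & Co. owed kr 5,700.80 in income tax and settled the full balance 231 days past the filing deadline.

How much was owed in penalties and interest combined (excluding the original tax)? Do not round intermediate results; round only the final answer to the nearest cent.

Penalty periods: ⌈231/30⌉ = 8; penalty = 8 × 1.25% × kr 5,700.80 = kr 570.08
Interest: kr 5,700.80 × ((1 + 0.00035)^231 − 1) = kr 5,700.80 × 0.08419292… = kr 479.9670…
Penalties + interest = kr 570.0800 + kr 479.9670… = kr 1,050.05

kr 1,050.05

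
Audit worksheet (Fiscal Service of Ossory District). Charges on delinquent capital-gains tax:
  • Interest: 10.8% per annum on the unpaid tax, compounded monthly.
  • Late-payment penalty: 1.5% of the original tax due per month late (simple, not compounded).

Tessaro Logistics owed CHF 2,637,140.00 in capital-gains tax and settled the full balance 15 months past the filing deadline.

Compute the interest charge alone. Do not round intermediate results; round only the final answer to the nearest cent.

Interest (10.8%/yr ÷ 12 = 0.9%/month): CHF 2,637,140.00 × ((1 + 0.009)^15 − 1) = CHF 379,341.5942…

CHF 379,341.59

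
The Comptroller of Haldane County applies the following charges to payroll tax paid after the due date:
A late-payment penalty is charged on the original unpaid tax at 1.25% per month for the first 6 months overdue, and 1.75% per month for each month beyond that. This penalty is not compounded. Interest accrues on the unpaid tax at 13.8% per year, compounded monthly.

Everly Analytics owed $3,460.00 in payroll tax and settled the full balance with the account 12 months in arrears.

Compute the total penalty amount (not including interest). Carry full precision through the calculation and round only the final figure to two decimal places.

$622.80

Penalty, months 1–6: 6 × 1.25% × $3,460.00 = $259.50
Penalty, months 7–12: 6 × 1.75% × $3,460.00 = $363.30
Total penalty = $259.50 + $363.30 = $622.80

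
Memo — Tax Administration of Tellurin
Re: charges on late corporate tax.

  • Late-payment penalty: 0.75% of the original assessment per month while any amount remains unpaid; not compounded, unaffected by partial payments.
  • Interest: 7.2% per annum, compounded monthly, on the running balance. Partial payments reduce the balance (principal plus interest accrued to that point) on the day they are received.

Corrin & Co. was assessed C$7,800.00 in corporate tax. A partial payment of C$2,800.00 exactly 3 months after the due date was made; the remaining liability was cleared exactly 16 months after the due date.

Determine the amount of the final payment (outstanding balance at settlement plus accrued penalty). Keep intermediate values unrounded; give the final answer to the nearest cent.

Monthly rate = 7.2% ÷ 12 = 0.6%
Balance at month 3: C$7,800.0000 × (1 + 0.006)^3 = C$7,941.2441…
After C$2,800.00 payment: C$7,941.2441… − C$2,800.00 = C$5,141.2441…
Balance at month 16: C$5,141.2441… × (1 + 0.006)^13 = C$5,557.0202…
Penalty: 16 × 0.75% × C$7,800.00 = C$936.00
Final settlement = outstanding balance + penalty = C$5,557.0202… + C$936.00 = C$6,493.02

C$6,493.02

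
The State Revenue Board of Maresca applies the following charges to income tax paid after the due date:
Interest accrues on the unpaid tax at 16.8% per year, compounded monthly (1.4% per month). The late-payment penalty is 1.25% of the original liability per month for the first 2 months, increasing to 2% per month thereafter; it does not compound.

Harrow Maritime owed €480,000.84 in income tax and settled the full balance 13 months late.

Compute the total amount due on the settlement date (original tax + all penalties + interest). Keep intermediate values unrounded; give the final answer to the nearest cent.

€692,689.67

Penalty, months 1–2: 2 × 1.25% × €480,000.84 = €12,000.02…
Penalty, months 3–13: 11 × 2% × €480,000.84 = €105,600.18…
Interest: €480,000.84 × ((1 + 0.014)^13 − 1) = €480,000.84 × 0.1981010… = €95,088.6256…
Total = €480,000.84 + €117,600.2058 + €95,088.6256… = €692,689.67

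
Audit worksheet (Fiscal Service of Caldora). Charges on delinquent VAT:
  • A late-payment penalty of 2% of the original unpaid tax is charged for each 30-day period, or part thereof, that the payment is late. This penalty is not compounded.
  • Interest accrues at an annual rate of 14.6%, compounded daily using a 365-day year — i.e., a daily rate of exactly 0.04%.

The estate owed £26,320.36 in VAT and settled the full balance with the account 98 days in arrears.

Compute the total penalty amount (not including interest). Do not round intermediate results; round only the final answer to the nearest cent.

Penalty periods: ⌈98/30⌉ = 4; penalty = 4 × 2% × £26,320.36 = £2,105.63…

£2,105.63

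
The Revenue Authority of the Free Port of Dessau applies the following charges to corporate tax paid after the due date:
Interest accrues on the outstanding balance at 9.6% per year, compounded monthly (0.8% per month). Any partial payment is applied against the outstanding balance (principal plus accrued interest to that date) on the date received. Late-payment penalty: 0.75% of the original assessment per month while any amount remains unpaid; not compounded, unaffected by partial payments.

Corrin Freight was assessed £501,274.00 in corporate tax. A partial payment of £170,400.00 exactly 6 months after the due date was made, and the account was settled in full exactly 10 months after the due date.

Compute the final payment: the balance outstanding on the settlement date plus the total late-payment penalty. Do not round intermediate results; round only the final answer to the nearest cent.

Balance at month 6: £501,274.0000 × (1 + 0.008)^6 = £525,821.5390…
After £170,400.00 payment: £525,821.5390… − £170,400.00 = £355,421.5390…
Balance at month 10: £355,421.5390… × (1 + 0.008)^4 = £366,932.2395…
Penalty: 10 × 0.75% × £501,274.00 = £37,595.55
Final settlement = outstanding balance + penalty = £366,932.2395… + £37,595.55 = £404,527.79

£404,527.79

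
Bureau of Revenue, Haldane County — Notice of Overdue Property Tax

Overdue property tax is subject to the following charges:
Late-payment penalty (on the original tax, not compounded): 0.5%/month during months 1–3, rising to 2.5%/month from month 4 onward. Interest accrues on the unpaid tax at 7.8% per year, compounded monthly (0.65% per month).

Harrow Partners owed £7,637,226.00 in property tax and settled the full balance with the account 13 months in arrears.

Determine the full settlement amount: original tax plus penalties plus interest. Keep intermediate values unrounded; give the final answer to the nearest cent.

Penalty, months 1–3: 3 × 0.5% × £7,637,226.00 = £114,558.39
Penalty, months 4–13: 10 × 2.5% × £7,637,226.00 = £1,909,306.50
Interest: £7,637,226.00 × ((1 + 0.0065)^13 − 1) = £7,637,226.00 × 0.0878753… = £671,123.7866…
Total = £7,637,226.00 + £2,023,864.8900 + £671,123.7866… = £10,332,214.68

£10,332,214.68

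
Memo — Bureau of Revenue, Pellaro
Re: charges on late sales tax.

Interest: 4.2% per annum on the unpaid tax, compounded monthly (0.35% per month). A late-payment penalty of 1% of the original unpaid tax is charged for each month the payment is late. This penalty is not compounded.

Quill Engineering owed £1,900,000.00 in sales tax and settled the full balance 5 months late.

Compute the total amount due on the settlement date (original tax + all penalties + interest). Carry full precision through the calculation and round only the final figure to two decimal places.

£2,028,483.57

Late-payment penalty: 5 × 1% × £1,900,000.00 = £95,000.00
Interest: £1,900,000.00 × ((1 + 0.0035)^5 − 1) = £1,900,000.00 × 0.0176229… = £33,483.5661…
Total = £1,900,000.00 + £95,000.0000 + £33,483.5661… = £2,028,483.57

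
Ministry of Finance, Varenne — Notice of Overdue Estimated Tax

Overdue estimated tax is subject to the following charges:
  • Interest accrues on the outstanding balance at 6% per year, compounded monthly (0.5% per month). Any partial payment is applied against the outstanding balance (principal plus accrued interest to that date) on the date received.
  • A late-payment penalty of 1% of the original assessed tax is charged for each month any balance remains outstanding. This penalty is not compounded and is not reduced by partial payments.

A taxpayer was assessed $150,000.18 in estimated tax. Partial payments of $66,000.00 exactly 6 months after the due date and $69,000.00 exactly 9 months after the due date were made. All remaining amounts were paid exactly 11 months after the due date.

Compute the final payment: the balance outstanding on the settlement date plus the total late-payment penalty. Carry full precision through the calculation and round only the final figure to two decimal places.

$37,601.28

Balance at month 6: $150,000.1800 × (1 + 0.005)^6 = $154,556.8119…
After $66,000.00 payment: $154,556.8119… − $66,000.00 = $88,556.8119…
Balance at month 9: $88,556.8119… × (1 + 0.005)^3 = $89,891.8169…
After $69,000.00 payment: $89,891.8169… − $69,000.00 = $20,891.8169…
Balance at month 11: $20,891.8169… × (1 + 0.005)^2 = $21,101.2573…
Penalty: 11 × 1% × $150,000.18 = $16,500.02…
Final settlement = outstanding balance + penalty = $21,101.2573… + $16,500.02… = $37,601.28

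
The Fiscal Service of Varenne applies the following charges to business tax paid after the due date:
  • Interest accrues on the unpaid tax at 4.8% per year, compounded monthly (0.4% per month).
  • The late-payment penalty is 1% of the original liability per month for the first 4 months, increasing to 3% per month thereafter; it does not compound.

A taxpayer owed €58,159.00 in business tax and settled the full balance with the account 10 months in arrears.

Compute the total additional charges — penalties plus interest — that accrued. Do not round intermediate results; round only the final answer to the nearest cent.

€15,163.66

Penalty, months 1–4: 4 × 1% × €58,159.00 = €2,326.36
Penalty, months 5–10: 6 × 3% × €58,159.00 = €10,468.62
Interest: €58,159.00 × ((1 + 0.004)^10 − 1) = €58,159.00 × 0.0407277… = €2,368.6843…
Penalties + interest = €12,794.9800 + €2,368.6843… = €15,163.66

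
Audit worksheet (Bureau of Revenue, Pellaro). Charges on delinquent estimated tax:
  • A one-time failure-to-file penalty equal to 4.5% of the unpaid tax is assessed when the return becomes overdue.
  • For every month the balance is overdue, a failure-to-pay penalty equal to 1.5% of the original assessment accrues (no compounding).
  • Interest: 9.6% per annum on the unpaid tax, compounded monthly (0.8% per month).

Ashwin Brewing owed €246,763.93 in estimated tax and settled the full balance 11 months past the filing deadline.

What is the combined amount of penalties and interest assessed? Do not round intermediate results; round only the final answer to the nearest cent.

€74,425.44

Failure-to-file penalty: 4.5% × €246,763.93 = €11,104.38…
Failure-to-pay penalty: 11 × 1.5% × €246,763.93 = €40,716.05…
Interest: €246,763.93 × ((1 + 0.008)^11 − 1) = €246,763.93 × 0.0916058… = €22,605.0188…
Penalties + interest = €51,820.4253 + €22,605.0188… = €74,425.44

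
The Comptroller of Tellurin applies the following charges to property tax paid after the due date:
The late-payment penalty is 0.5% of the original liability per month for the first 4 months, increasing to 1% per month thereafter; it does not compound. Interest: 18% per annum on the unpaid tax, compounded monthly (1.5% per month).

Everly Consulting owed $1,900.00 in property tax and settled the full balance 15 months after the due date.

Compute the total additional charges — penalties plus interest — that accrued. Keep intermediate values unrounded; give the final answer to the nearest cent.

Penalty, months 1–4: 4 × 0.5% × $1,900.00 = $38.00
Penalty, months 5–15: 11 × 1% × $1,900.00 = $209.00
Interest: $1,900.00 × ((1 + 0.015)^15 − 1) = $1,900.00 × 0.2502321… = $475.4409…
Penalties + interest = $247.0000 + $475.4409… = $722.44

$722.44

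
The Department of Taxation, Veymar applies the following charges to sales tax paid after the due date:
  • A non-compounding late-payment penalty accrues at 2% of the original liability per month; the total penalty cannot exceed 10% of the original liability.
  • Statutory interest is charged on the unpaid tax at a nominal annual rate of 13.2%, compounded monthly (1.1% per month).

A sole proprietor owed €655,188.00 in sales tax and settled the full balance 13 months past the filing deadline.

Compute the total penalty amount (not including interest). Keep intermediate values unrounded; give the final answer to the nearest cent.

€65,518.80

Penalty (uncapped): 13 × 2% × €655,188.00 = €170,348.88; cap = 10% × €655,188.00 = €65,518.80 → penalty = €65,518.80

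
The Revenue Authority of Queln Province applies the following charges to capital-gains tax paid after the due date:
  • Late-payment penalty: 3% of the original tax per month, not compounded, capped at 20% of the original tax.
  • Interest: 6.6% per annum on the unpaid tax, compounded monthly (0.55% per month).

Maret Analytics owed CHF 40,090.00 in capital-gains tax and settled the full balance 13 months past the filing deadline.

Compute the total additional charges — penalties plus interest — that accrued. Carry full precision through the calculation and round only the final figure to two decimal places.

Penalty (uncapped): 13 × 3% × CHF 40,090.00 = CHF 15,635.10; cap = 20% × CHF 40,090.00 = CHF 8,018.00 → penalty = CHF 8,018.00
Interest: CHF 40,090.00 × ((1 + 0.0055)^13 − 1) = CHF 40,090.00 × 0.0739077… = CHF 2,962.9615…
Penalties + interest = CHF 8,018.0000 + CHF 2,962.9615… = CHF 10,980.96

CHF 10,980.96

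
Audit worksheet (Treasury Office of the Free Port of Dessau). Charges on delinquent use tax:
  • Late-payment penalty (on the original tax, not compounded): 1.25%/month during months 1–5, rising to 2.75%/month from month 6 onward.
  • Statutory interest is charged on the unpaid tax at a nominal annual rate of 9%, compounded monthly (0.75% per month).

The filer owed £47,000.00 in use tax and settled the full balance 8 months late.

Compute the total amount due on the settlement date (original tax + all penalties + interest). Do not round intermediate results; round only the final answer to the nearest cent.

£56,710.15

Penalty, months 1–5: 5 × 1.25% × £47,000.00 = £2,937.50
Penalty, months 6–8: 3 × 2.75% × £47,000.00 = £3,877.50
Interest: £47,000.00 × ((1 + 0.0075)^8 − 1) = £47,000.00 × 0.0615988… = £2,895.1458…
Total = £47,000.00 + £6,815.0000 + £2,895.1458… = £56,710.15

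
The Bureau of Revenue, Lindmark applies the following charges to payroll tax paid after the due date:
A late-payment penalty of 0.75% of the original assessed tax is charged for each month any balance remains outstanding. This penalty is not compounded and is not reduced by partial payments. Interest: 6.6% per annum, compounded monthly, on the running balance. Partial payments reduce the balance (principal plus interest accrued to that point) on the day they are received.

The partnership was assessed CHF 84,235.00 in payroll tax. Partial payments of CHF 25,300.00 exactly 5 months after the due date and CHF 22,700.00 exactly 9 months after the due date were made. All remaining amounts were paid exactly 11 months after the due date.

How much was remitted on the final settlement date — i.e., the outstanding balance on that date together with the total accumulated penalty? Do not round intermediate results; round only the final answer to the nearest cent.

Monthly rate = 6.6% ÷ 12 = 0.55%
Balance at month 5: CHF 84,235.0000 × (1 + 0.0055)^5 = CHF 86,577.0841…
After CHF 25,300.00 payment: CHF 86,577.0841… − CHF 25,300.00 = CHF 61,277.0841…
Balance at month 9: CHF 61,277.0841… × (1 + 0.0055)^4 = CHF 62,636.3426…
After CHF 22,700.00 payment: CHF 62,636.3426… − CHF 22,700.00 = CHF 39,936.3426…
Balance at month 11: CHF 39,936.3426… × (1 + 0.0055)^2 = CHF 40,376.8504…
Penalty: 11 × 0.75% × CHF 84,235.00 = CHF 6,949.39…
Final settlement = outstanding balance + penalty = CHF 40,376.8504… + CHF 6,949.39… = CHF 47,326.24

CHF 47,326.24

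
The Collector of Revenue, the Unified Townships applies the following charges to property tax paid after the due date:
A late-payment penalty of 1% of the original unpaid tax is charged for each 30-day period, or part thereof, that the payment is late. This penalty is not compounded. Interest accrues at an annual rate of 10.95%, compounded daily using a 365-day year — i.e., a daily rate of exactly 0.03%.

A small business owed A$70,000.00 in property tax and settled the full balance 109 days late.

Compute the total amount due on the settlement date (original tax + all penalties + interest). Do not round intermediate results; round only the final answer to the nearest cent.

Penalty periods: ⌈109/30⌉ = 4; penalty = 4 × 1% × A$70,000.00 = A$2,800.00
Interest: A$70,000.00 × ((1 + 0.0003)^109 − 1) = A$70,000.00 × 0.03323545… = A$2,326.4817…
Total = A$70,000.00 + A$2,800.0000 + A$2,326.4817… = A$75,126.48

A$75,126.48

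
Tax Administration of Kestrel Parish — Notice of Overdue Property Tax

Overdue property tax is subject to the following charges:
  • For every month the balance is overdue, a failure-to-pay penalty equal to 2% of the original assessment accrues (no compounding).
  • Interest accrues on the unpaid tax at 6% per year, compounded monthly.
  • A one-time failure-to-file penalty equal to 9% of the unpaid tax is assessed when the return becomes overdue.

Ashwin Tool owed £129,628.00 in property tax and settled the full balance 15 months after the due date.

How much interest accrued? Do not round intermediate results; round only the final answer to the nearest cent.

Interest (6%/yr ÷ 12 = 0.5%/month): £129,628.00 × ((1 + 0.005)^15 − 1) = £10,069.8579…

£10,069.86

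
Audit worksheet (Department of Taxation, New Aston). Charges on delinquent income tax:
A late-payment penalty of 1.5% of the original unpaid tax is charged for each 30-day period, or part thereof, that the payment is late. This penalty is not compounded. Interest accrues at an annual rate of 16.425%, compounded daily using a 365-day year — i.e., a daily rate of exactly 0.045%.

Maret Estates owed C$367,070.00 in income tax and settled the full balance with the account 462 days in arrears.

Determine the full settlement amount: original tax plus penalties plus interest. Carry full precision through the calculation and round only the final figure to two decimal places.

C$539,971.89

Penalty periods: ⌈462/30⌉ = 16; penalty = 16 × 1.5% × C$367,070.00 = C$88,096.80
Interest: C$367,070.00 × ((1 + 0.00045)^462 − 1) = C$367,070.00 × 0.23103249… = C$84,805.0945…
Total = C$367,070.00 + C$88,096.8000 + C$84,805.0945… = C$539,971.89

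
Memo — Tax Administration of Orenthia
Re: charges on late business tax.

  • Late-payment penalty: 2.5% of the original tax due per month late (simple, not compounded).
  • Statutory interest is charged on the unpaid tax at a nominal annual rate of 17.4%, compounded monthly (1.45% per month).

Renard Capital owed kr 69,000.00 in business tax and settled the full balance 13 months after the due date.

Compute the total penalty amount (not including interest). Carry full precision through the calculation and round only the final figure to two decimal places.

Late-payment penalty = 2.5% × kr 69,000.00 × 13 mo = kr 22,425.00

kr 22,425.00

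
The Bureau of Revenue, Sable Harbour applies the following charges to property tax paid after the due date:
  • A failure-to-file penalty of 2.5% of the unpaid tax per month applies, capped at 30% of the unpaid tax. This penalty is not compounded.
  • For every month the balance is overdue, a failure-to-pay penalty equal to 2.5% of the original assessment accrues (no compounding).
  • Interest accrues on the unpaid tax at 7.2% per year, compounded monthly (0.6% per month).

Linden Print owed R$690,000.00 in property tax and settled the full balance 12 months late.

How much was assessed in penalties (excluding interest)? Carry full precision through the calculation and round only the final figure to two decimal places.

R$414,000.00

Failure-to-file: 12 × 2.5% × R$690,000.00 = R$207,000.00, capped at 30% × R$690,000.00 = R$207,000.00
Failure-to-pay penalty = 2.5% × R$690,000.00 × 12 mo = R$207,000.00
Total penalty = R$207,000.00 + R$207,000.00 = R$414,000.00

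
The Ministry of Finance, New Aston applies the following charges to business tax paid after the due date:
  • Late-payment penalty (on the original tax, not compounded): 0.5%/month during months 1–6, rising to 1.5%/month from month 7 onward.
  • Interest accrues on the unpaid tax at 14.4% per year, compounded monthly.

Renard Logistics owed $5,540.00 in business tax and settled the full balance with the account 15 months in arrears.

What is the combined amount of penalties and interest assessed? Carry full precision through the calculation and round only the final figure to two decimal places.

Penalty, months 1–6: 6 × 0.5% × $5,540.00 = $166.20
Penalty, months 7–15: 9 × 1.5% × $5,540.00 = $747.90
Interest (14.4%/yr ÷ 12 = 1.2%/month): $5,540.00 × ((1 + 0.012)^15 − 1) = $1,085.4816…
Penalties + interest = $914.1000 + $1,085.4816… = $1,999.58

$1,999.58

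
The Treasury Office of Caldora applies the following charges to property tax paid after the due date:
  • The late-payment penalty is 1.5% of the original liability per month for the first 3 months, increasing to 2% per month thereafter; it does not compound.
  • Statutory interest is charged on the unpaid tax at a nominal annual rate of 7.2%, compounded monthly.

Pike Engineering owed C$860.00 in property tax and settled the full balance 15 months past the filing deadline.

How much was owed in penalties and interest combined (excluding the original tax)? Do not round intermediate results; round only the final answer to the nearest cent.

C$325.84

Penalty, months 1–3: 3 × 1.5% × C$860.00 = C$38.70
Penalty, months 4–15: 12 × 2% × C$860.00 = C$206.40
Interest (7.2%/yr ÷ 12 = 0.6%/month): C$860.00 × ((1 + 0.006)^15 − 1) = C$80.7369…
Penalties + interest = C$245.1000 + C$80.7369… = C$325.84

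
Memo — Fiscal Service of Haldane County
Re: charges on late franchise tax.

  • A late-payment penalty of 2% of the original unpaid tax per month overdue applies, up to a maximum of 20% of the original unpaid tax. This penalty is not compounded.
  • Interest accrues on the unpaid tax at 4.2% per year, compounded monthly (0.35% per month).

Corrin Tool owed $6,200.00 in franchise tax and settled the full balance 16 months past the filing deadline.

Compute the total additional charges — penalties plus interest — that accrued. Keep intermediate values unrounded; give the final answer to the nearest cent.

Penalty (uncapped): 16 × 2% × $6,200.00 = $1,984.00; cap = 20% × $6,200.00 = $1,240.00 → penalty = $1,240.00
Interest: $6,200.00 × ((1 + 0.0035)^16 − 1) = $6,200.00 × 0.0574943… = $356.4646…
Penalties + interest = $1,240.0000 + $356.4646… = $1,596.46

$1,596.46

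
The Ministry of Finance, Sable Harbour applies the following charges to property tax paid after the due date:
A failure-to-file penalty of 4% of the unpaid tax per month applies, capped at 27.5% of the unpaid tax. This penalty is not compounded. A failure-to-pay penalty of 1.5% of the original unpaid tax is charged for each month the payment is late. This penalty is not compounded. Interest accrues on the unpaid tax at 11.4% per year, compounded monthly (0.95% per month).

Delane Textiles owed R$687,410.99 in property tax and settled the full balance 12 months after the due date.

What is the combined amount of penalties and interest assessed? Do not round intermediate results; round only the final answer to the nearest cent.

R$395,363.89

Failure-to-file: 12 × 4% × R$687,410.99 = R$329,957.28…, capped at 27.5% × R$687,410.99 = R$189,038.02…
Failure-to-pay penalty = 1.5% × R$687,410.99 × 12 mo = R$123,733.98…
Interest: R$687,410.99 × ((1 + 0.0095)^12 − 1) = R$687,410.99 × 0.1201492… = R$82,591.8917…
Penalties + interest = R$312,772.0005… + R$82,591.8917… = R$395,363.89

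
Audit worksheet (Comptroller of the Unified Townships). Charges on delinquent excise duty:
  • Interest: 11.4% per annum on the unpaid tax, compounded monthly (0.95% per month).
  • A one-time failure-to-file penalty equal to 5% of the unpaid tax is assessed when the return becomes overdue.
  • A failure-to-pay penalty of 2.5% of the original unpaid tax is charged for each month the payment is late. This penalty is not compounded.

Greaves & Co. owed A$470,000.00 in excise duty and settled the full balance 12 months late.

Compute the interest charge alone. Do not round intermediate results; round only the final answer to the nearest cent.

A$56,470.13

Interest: A$470,000.00 × ((1 + 0.0095)^12 − 1) = A$470,000.00 × 0.1201492… = A$56,470.1316…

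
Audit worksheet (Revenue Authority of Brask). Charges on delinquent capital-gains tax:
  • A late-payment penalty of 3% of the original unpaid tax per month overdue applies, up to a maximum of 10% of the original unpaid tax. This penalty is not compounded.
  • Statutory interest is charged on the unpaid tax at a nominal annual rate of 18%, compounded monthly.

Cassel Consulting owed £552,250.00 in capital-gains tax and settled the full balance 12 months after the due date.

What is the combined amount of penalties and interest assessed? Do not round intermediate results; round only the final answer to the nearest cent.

£163,255.14

Penalty (uncapped): 12 × 3% × £552,250.00 = £198,810.00; cap = 10% × £552,250.00 = £55,225.00 → penalty = £55,225.00
Interest (18%/yr ÷ 12 = 1.5%/month): £552,250.00 × ((1 + 0.015)^12 − 1) = £108,030.1352…
Penalties + interest = £55,225.0000 + £108,030.1352… = £163,255.14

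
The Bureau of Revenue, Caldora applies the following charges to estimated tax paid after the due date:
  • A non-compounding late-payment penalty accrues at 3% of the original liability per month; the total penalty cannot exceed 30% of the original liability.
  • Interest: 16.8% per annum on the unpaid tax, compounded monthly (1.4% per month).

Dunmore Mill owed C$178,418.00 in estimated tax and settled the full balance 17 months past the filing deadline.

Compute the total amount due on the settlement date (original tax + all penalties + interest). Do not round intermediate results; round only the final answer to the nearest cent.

Penalty (uncapped): 17 × 3% × C$178,418.00 = C$90,993.18; cap = 30% × C$178,418.00 = C$53,525.40 → penalty = C$53,525.40
Interest: C$178,418.00 × ((1 + 0.014)^17 − 1) = C$178,418.00 × 0.2666168… = C$47,569.2315…
Total = C$178,418.00 + C$53,525.4000 + C$47,569.2315… = C$279,512.63

C$279,512.63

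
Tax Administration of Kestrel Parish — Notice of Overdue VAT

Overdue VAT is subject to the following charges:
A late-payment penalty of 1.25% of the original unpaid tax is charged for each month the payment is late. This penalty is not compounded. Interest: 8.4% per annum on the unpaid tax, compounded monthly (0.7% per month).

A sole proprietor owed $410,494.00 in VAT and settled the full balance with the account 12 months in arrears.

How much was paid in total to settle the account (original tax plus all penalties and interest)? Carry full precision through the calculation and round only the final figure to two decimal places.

$507,908.60

Late-payment penalty = 1.25% × $410,494.00 × 12 mo = $61,574.10
Interest: $410,494.00 × ((1 + 0.007)^12 − 1) = $410,494.00 × 0.0873107… = $35,840.5029…
Total = $410,494.00 + $61,574.1000 + $35,840.5029… = $507,908.60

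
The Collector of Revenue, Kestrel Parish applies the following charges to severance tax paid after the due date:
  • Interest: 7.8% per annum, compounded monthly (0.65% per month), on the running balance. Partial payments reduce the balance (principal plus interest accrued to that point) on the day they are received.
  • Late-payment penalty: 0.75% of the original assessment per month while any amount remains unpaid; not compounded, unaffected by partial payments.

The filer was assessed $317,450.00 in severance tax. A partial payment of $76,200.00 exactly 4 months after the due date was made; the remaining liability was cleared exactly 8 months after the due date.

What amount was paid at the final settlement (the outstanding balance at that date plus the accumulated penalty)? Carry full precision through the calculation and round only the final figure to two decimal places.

Balance at month 4: $317,450.0000 × (1 + 0.0065)^4 = $325,784.5229…
After $76,200.00 payment: $325,784.5229… − $76,200.00 = $249,584.5229…
Balance at month 8: $249,584.5229… × (1 + 0.0065)^4 = $256,137.2647…
Penalty: 8 × 0.75% × $317,450.00 = $19,047.00
Final settlement = outstanding balance + penalty = $256,137.2647… + $19,047.00 = $275,184.26

$275,184.26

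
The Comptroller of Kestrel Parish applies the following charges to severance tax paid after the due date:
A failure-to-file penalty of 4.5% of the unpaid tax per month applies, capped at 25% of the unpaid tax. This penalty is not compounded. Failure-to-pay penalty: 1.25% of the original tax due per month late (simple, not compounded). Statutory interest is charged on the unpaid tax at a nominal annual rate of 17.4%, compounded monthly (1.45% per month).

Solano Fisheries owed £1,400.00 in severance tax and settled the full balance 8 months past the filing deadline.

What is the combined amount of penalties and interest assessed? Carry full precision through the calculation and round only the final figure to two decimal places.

Failure-to-file: 8 × 4.5% × £1,400.00 = £504.00, capped at 25% × £1,400.00 = £350.00
Failure-to-pay penalty = 1.25% × £1,400.00 × 8 mo = £140.00
Interest: £1,400.00 × ((1 + 0.0145)^8 − 1) = £1,400.00 × 0.1220609… = £170.8852…
Penalties + interest = £490.0000 + £170.8852… = £660.89

£660.89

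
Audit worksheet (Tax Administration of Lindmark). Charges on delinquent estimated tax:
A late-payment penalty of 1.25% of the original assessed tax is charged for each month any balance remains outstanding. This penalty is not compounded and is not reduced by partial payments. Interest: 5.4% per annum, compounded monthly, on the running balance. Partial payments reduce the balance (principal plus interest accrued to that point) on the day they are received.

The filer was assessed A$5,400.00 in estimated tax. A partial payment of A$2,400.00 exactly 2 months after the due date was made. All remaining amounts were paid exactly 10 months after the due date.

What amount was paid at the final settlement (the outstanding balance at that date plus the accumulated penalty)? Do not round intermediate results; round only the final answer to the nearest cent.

A$3,835.21

Monthly rate = 5.4% ÷ 12 = 0.45%
Balance at month 2: A$5,400.0000 × (1 + 0.0045)^2 = A$5,448.7094…
After A$2,400.00 payment: A$5,448.7094… − A$2,400.00 = A$3,048.7094…
Balance at month 10: A$3,048.7094… × (1 + 0.0045)^8 = A$3,160.2072…
Penalty: 10 × 1.25% × A$5,400.00 = A$675.00
Final settlement = outstanding balance + penalty = A$3,160.2072… + A$675.00 = A$3,835.21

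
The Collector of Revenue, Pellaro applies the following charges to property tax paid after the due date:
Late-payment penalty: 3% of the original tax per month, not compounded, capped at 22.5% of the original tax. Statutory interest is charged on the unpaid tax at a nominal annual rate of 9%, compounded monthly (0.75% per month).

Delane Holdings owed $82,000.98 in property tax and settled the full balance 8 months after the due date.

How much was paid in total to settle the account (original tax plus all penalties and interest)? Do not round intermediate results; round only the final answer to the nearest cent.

$105,502.37

Penalty (uncapped): 8 × 3% × $82,000.98 = $19,680.24…; cap = 22.5% × $82,000.98 = $18,450.22… → penalty = $18,450.22…
Interest: $82,000.98 × ((1 + 0.0075)^8 − 1) = $82,000.98 × 0.0615988… = $5,051.1659…
Total = $82,000.98 + $18,450.2205 + $5,051.1659… = $105,502.37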